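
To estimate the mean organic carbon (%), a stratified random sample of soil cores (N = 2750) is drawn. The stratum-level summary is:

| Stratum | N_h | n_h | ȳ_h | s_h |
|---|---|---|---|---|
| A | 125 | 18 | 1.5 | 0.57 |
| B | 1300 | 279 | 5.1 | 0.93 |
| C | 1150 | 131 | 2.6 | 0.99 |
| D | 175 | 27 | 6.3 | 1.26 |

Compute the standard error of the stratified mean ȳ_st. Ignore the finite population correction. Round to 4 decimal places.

SE(ȳ_st) ≈ 0.0477

V̂(ȳ_st) = Σ W_h² s_h²/n_h, with W_h = N_h/N and N = 2750:
  stratum A: (125/2750)²·0.57²/18 = 3.72934e-05
  stratum B: (1300/2750)²·0.93²/279 = 0.00069276
  stratum C: (1150/2750)²·0.99²/131 = 0.00130837
  stratum D: (175/2750)²·1.26²/27 = 0.000238116
V̂(ȳ_st) = 0.00227654
SE(ȳ_st) = √0.00227654 = 0.0477131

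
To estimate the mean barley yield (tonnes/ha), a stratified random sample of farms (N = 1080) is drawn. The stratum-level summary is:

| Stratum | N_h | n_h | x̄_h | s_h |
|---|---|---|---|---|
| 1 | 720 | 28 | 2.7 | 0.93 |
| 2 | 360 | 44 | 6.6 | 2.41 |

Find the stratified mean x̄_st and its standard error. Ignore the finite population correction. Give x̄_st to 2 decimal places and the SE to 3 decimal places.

x̄_st ≈ 4.00, SE ≈ 0.169

x̄_st = Σ W_h x̄_h = (720·2.7 + 360·6.6)/1080 = 4.00000
V̂(x̄_st) = Σ W_h² s_h²/n_h, with W_h = N_h/N and N = 1080:
  stratum 1: (720/1080)²·0.93²/28 = 0.0137286
  stratum 2: (360/1080)²·2.41²/44 = 0.0146669
V̂(x̄_st) = 0.0283955
SE(x̄_st) = √0.0283955 = 0.16851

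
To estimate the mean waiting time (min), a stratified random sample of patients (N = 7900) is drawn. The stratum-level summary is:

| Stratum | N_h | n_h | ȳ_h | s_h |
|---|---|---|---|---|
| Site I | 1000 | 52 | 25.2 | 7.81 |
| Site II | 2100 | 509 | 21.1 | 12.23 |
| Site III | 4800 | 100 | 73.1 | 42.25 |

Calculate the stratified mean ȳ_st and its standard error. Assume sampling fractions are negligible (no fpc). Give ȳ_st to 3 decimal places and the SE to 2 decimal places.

ȳ_st ≈ 53.214, SE ≈ 2.57

ȳ_st = Σ W_h ȳ_h = (1000·25.2 + 2100·21.1 + 4800·73.1)/7900 = 53.21392
V̂(ȳ_st) = Σ W_h² s_h²/n_h, with W_h = N_h/N and N = 7900:
  stratum Site I: (1000/7900)²·7.81²/52 = 0.0187951
  stratum Site II: (2100/7900)²·12.23²/509 = 0.0207644
  stratum Site III: (4800/7900)²·42.25²/100 = 6.58994
V̂(ȳ_st) = 6.6295
SE(ȳ_st) = √6.6295 = 2.57478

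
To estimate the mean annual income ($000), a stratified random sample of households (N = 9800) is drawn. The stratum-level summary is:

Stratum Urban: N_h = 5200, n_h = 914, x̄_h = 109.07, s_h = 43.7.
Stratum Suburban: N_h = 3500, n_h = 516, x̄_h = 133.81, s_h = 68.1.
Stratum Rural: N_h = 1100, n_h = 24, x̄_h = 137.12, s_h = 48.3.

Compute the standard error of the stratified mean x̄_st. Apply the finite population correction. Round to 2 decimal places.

V̂(x̄_st) = Σ W_h² (1 − n_h/N_h) s_h²/n_h, with W_h = N_h/N and N = 9800:
  stratum Urban: (5200/9800)²·(1 − 914/5200)·43.7²/914 = 0.484864
  stratum Suburban: (3500/9800)²·(1 − 516/3500)·68.1²/516 = 0.977371
  stratum Rural: (1100/9800)²·(1 − 24/1100)·48.3²/24 = 1.19794
V̂(x̄_st) = 2.66018
SE(x̄_st) = √2.66018 = 1.631

SE(x̄_st) ≈ 1.63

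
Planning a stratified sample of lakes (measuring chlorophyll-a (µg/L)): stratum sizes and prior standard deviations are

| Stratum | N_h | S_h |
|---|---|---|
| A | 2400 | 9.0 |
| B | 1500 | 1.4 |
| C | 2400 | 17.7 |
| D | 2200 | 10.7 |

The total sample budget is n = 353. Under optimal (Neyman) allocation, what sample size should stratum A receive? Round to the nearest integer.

85

Neyman allocation: n_h = n · N_h S_h / Σ N_i S_i, with n = 353.
  stratum A: N_h·S_h = 2400·9.0 = 21600.00
  stratum B: N_h·S_h = 1500·1.4 = 2100.00
  stratum C: N_h·S_h = 2400·17.7 = 42480.00
  stratum D: N_h·S_h = 2200·10.7 = 23540.00
Σ N_h S_h = 89720.00
n for stratum A = 353·21600.00/89720.00 = 84.984 → 85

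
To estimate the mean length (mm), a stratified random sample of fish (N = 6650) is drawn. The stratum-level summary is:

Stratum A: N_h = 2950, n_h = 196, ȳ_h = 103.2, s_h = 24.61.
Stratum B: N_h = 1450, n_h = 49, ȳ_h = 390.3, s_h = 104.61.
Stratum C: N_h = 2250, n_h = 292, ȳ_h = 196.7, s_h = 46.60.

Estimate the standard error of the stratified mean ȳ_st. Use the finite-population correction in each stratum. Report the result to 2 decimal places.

V̂(ȳ_st) = Σ W_h² (1 − n_h/N_h) s_h²/n_h, with W_h = N_h/N and N = 6650:
  stratum A: (2950/6650)²·(1 − 196/2950)·24.61²/196 = 0.567688
  stratum B: (1450/6650)²·(1 − 49/1450)·104.61²/49 = 10.2592
  stratum C: (2250/6650)²·(1 − 292/2250)·46.60²/292 = 0.740868
V̂(ȳ_st) = 11.5677
SE(ȳ_st) = √11.5677 = 3.40114

SE(ȳ_st) ≈ 3.40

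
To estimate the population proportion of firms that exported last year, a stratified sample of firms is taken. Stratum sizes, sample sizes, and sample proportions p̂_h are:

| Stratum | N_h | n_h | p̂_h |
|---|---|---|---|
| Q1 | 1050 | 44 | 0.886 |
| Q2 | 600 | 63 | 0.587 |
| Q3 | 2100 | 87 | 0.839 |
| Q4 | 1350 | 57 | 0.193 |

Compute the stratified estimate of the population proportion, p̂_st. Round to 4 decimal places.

N = 5100; stratum weights W_h = N_h/N.
p̂_st = Σ W_h p̂_h = (1050·0.886 + 600·0.587 + 2100·0.839 + 1350·0.193)/5100 = 0.64803

p̂_st ≈ 0.6480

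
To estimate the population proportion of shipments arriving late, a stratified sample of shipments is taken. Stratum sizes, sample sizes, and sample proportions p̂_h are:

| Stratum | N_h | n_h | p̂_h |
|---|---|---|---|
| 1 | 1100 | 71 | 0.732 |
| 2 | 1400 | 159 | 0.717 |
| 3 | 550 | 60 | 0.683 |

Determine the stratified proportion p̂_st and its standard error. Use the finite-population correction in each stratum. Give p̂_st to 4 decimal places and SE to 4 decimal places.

N = 3050; stratum weights W_h = N_h/N.
p̂_st = Σ W_h p̂_h = (1100·0.732 + 1400·0.717 + 550·0.683)/3050 = 0.71628
V̂(p̂_st) = Σ W_h² (1 − n_h/N_h) p̂_h(1−p̂_h)/(n_h−1):
  stratum 1: (1100/3050)²·(1 − 71/1100)·0.732·0.268/70 = 0.000341001
  stratum 2: (1400/3050)²·(1 − 159/1400)·0.717·0.283/158 = 0.000239855
  stratum 3: (550/3050)²·(1 − 60/550)·0.683·0.317/59 = 0.000106313
V̂(p̂_st) = 0.00068717; SE = √V̂ = 0.0262139

p̂_st ≈ 0.7163, SE ≈ 0.0262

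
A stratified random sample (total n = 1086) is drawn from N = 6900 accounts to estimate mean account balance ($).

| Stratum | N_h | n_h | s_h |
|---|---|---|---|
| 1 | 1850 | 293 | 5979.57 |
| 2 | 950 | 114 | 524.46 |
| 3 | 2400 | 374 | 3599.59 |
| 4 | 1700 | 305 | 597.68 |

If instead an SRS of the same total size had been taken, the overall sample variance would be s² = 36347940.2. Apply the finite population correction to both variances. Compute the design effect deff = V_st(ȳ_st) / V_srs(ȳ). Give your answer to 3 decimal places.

deff ≈ 0.391

V̂(ȳ_st) = Σ W_h² (1 − n_h/N_h) s_h²/n_h, with W_h = N_h/N and N = 6900:
  stratum 1: (1850/6900)²·(1 − 293/1850)·5979.57²/293 = 7383.03
  stratum 2: (950/6900)²·(1 − 114/950)·524.46²/114 = 40.2487
  stratum 3: (2400/6900)²·(1 − 374/2400)·3599.59²/374 = 3538.24
  stratum 4: (1700/6900)²·(1 − 305/1700)·597.68²/305 = 58.3395
V_st = 11019.9
V_srs = (1 − 1086/6900)·36347940.2/1086 = 28201.7
deff = V_st / V_srs = 11019.9/28201.7 = 0.3908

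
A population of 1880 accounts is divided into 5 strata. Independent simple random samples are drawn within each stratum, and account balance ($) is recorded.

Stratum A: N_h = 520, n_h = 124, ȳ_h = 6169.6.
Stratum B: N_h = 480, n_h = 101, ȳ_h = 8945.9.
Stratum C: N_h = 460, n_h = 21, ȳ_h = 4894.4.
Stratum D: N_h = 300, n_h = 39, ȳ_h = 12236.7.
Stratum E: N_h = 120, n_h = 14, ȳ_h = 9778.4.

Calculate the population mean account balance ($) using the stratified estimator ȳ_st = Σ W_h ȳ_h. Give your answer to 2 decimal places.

ȳ_st ≈ 7764.93

N = Σ N_h = 1880. Stratum weights W_h = N_h/N.
ȳ_st = (520·6169.6 + 480·8945.9 + 460·4894.4 + 300·12236.7 + 120·9778.4) / 1880 = 7764.9287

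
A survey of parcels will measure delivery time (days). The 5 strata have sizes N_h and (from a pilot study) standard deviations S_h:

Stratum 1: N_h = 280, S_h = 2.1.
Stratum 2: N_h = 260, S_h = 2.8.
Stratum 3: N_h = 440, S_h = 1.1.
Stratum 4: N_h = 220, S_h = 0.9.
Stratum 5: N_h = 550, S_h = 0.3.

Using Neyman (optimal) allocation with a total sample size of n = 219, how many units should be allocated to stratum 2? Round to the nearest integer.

74

Neyman allocation: n_h = n · N_h S_h / Σ N_i S_i, with n = 219.
  stratum 1: N_h·S_h = 280·2.1 = 588.00
  stratum 2: N_h·S_h = 260·2.8 = 728.00
  stratum 3: N_h·S_h = 440·1.1 = 484.00
  stratum 4: N_h·S_h = 220·0.9 = 198.00
  stratum 5: N_h·S_h = 550·0.3 = 165.00
Σ N_h S_h = 2163.00
n for stratum 2 = 219·728.00/2163.00 = 73.709 → 74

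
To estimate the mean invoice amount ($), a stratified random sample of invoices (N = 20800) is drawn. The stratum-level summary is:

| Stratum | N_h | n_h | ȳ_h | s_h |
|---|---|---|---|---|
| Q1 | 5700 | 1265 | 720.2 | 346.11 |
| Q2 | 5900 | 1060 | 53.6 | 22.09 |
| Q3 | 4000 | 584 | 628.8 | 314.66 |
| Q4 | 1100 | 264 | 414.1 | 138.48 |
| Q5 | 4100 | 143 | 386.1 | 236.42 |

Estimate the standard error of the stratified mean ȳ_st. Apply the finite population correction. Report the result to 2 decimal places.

V̂(ȳ_st) = Σ W_h² (1 − n_h/N_h) s_h²/n_h, with W_h = N_h/N and N = 20800:
  stratum Q1: (5700/20800)²·(1 − 1265/5700)·346.11²/1265 = 5.53324
  stratum Q2: (5900/20800)²·(1 − 1060/5900)·22.09²/1060 = 0.0303848
  stratum Q3: (4000/20800)²·(1 − 584/4000)·314.66²/584 = 5.35453
  stratum Q4: (1100/20800)²·(1 − 264/1100)·138.48²/264 = 0.154398
  stratum Q5: (4100/20800)²·(1 − 143/4100)·236.42²/143 = 14.6574
V̂(ȳ_st) = 25.7299
SE(ȳ_st) = √25.7299 = 5.07247

SE(ȳ_st) ≈ 5.07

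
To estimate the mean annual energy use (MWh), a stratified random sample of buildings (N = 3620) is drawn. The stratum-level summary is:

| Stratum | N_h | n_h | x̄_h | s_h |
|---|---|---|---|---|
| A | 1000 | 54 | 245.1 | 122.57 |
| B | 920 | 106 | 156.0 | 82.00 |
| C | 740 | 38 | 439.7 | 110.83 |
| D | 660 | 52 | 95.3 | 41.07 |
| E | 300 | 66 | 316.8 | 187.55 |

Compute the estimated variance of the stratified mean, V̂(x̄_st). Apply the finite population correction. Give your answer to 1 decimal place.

V̂(x̄_st) = Σ W_h² (1 − n_h/N_h) s_h²/n_h, with W_h = N_h/N and N = 3620:
  stratum A: (1000/3620)²·(1 − 54/1000)·122.57²/54 = 20.0839
  stratum B: (920/3620)²·(1 − 106/920)·82.00²/106 = 3.62507
  stratum C: (740/3620)²·(1 − 38/740)·110.83²/38 = 12.8139
  stratum D: (660/3620)²·(1 − 52/660)·41.07²/52 = 0.993291
  stratum E: (300/3620)²·(1 − 66/300)·187.55²/66 = 2.85503
V̂(x̄_st) = 40.3713

V̂(x̄_st) ≈ 40.4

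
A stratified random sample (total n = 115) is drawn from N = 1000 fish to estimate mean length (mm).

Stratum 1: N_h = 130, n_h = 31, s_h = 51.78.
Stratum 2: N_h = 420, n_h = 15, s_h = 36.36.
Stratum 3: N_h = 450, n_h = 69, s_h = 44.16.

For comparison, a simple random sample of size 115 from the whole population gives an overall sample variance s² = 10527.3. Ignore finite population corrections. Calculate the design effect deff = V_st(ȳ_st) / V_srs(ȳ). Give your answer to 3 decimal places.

V̂(ȳ_st) = Σ W_h² s_h²/n_h, with W_h = N_h/N and N = 1000:
  stratum 1: (130/1000)²·51.78²/31 = 1.46167
  stratum 2: (420/1000)²·36.36²/15 = 15.5473
  stratum 3: (450/1000)²·44.16²/69 = 5.72314
V_st = 22.7321
V_srs = s²/n = 10527.3/115 = 91.5417
deff = V_st / V_srs = 22.7321/91.5417 = 0.2483

deff ≈ 0.248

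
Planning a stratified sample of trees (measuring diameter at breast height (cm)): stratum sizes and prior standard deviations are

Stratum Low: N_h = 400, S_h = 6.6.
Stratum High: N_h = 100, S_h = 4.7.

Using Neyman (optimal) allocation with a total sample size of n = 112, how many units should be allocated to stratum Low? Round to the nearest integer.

Neyman allocation: n_h = n · N_h S_h / Σ N_i S_i, with n = 112.
  stratum Low: N_h·S_h = 400·6.6 = 2640.00
  stratum High: N_h·S_h = 100·4.7 = 470.00
Σ N_h S_h = 3110.00
n for stratum Low = 112·2640.00/3110.00 = 95.074 → 95

95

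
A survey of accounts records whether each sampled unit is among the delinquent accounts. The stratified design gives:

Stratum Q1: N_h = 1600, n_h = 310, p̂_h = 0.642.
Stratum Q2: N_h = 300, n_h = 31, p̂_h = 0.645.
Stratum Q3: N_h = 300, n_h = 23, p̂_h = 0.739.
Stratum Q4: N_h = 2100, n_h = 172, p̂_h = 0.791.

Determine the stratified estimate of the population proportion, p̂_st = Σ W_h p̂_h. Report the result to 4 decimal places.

p̂_st ≈ 0.7217

N = 4300; stratum weights W_h = N_h/N.
p̂_st = Σ W_h p̂_h = (1600·0.642 + 300·0.645 + 300·0.739 + 2100·0.791)/4300 = 0.72174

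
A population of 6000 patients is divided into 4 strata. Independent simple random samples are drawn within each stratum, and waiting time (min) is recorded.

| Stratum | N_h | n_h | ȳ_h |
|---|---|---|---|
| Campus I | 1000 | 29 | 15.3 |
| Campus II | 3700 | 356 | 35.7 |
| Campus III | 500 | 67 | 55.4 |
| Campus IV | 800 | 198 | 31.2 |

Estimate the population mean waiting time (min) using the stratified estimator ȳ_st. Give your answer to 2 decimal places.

N = Σ N_h = 6000. Stratum weights W_h = N_h/N.
ȳ_st = (1000·15.3 + 3700·35.7 + 500·55.4 + 800·31.2) / 6000 = 33.3417

ȳ_st ≈ 33.34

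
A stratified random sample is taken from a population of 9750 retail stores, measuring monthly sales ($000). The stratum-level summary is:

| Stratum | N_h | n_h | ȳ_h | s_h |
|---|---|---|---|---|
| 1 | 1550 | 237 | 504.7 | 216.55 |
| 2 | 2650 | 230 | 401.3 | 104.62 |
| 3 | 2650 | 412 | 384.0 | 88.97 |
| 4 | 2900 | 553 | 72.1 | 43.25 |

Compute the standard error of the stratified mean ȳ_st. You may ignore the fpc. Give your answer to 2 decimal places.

SE(ȳ_st) ≈ 3.20

V̂(ȳ_st) = Σ W_h² s_h²/n_h, with W_h = N_h/N and N = 9750:
  stratum 1: (1550/9750)²·216.55²/237 = 5.0006
  stratum 2: (2650/9750)²·104.62²/230 = 3.51548
  stratum 3: (2650/9750)²·88.97²/412 = 1.41929
  stratum 4: (2900/9750)²·43.25²/553 = 0.29925
V̂(ȳ_st) = 10.2346
SE(ȳ_st) = √10.2346 = 3.19916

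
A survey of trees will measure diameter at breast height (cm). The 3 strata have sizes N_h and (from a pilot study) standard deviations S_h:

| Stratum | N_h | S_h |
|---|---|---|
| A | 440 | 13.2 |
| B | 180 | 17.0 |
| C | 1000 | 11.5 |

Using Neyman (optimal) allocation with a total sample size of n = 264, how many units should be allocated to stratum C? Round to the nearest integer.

Neyman allocation: n_h = n · N_h S_h / Σ N_i S_i, with n = 264.
  stratum A: N_h·S_h = 440·13.2 = 5808.00
  stratum B: N_h·S_h = 180·17.0 = 3060.00
  stratum C: N_h·S_h = 1000·11.5 = 11500.00
Σ N_h S_h = 20368.00
n for stratum C = 264·11500.00/20368.00 = 149.057 → 149

149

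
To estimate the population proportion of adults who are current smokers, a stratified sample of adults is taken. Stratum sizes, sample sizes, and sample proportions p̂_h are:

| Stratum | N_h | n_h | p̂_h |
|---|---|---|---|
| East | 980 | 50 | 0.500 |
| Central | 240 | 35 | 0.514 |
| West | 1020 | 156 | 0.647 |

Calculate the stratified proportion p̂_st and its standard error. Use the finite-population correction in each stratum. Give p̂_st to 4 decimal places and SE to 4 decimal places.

p̂_st ≈ 0.5684, SE ≈ 0.0355

N = 2240; stratum weights W_h = N_h/N.
p̂_st = Σ W_h p̂_h = (980·0.500 + 240·0.514 + 1020·0.647)/2240 = 0.56844
V̂(p̂_st) = Σ W_h² (1 − n_h/N_h) p̂_h(1−p̂_h)/(n_h−1):
  stratum East: (980/2240)²·(1 − 50/980)·0.500·0.500/49 = 0.000926738
  stratum Central: (240/2240)²·(1 − 35/240)·0.514·0.486/34 = 7.20426e-05
  stratum West: (1020/2240)²·(1 − 156/1020)·0.647·0.353/155 = 0.000258801
V̂(p̂_st) = 0.00125758; SE = √V̂ = 0.0354624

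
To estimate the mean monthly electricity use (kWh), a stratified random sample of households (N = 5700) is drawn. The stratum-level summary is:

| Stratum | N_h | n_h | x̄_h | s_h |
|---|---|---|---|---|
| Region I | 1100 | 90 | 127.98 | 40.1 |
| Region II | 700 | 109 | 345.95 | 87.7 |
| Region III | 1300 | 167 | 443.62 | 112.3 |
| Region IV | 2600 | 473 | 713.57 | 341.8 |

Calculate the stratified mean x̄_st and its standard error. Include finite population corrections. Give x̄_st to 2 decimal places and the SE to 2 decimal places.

x̄_st ≈ 493.85, SE ≈ 6.85

x̄_st = Σ W_h x̄_h = (1100·127.98 + 700·345.95 + 1300·443.62 + 2600·713.57)/5700 = 493.84754
V̂(x̄_st) = Σ W_h² (1 − n_h/N_h) s_h²/n_h, with W_h = N_h/N and N = 5700:
  stratum Region I: (1100/5700)²·(1 − 90/1100)·40.1²/90 = 0.610957
  stratum Region II: (700/5700)²·(1 − 109/700)·87.7²/109 = 0.89848
  stratum Region III: (1300/5700)²·(1 − 167/1300)·112.3²/167 = 3.42347
  stratum Region IV: (2600/5700)²·(1 − 473/2600)·341.8²/473 = 42.0411
V̂(x̄_st) = 46.974
SE(x̄_st) = √46.974 = 6.85376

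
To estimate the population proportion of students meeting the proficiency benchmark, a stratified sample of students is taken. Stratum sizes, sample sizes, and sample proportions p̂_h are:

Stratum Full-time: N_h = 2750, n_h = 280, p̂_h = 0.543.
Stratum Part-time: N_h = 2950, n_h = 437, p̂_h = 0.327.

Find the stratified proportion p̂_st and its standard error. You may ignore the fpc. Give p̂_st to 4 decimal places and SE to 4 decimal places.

N = 5700; stratum weights W_h = N_h/N.
p̂_st = Σ W_h p̂_h = (2750·0.543 + 2950·0.327)/5700 = 0.43121
V̂(p̂_st) = Σ W_h² p̂_h(1−p̂_h)/(n_h−1):
  stratum Full-time: (2750/5700)²·0.543·0.457/279 = 0.000207027
  stratum Part-time: (2950/5700)²·0.327·0.673/436 = 0.000135198
V̂(p̂_st) = 0.000342225; SE = √V̂ = 0.0184993

p̂_st ≈ 0.4312, SE ≈ 0.0185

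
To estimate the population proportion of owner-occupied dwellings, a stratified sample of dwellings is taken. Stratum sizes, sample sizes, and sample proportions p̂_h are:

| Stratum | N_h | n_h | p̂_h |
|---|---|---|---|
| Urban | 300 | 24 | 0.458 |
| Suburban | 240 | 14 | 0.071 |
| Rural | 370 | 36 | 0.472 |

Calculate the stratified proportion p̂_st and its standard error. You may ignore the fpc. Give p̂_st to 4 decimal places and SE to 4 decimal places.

N = 910; stratum weights W_h = N_h/N.
p̂_st = Σ W_h p̂_h = (300·0.458 + 240·0.071 + 370·0.472)/910 = 0.36163
V̂(p̂_st) = Σ W_h² p̂_h(1−p̂_h)/(n_h−1):
  stratum Urban: (300/910)²·0.458·0.542/23 = 0.001173
  stratum Suburban: (240/910)²·0.071·0.929/13 = 0.000352915
  stratum Rural: (370/910)²·0.472·0.528/35 = 0.00117714
V̂(p̂_st) = 0.00270305; SE = √V̂ = 0.0519909

p̂_st ≈ 0.3616, SE ≈ 0.0520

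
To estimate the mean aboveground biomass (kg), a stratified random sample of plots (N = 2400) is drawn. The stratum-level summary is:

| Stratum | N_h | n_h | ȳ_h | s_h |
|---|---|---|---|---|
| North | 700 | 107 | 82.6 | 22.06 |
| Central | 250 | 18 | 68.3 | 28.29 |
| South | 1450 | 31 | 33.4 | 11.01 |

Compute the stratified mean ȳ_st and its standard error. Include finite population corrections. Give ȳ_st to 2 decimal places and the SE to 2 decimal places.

ȳ_st = Σ W_h ȳ_h = (700·82.6 + 250·68.3 + 1450·33.4)/2400 = 51.38542
V̂(ȳ_st) = Σ W_h² (1 − n_h/N_h) s_h²/n_h, with W_h = N_h/N and N = 2400:
  stratum North: (700/2400)²·(1 − 107/700)·22.06²/107 = 0.327761
  stratum Central: (250/2400)²·(1 − 18/250)·28.29²/18 = 0.447712
  stratum South: (1450/2400)²·(1 − 31/1450)·11.01²/31 = 1.39682
V̂(ȳ_st) = 2.17229
SE(ȳ_st) = √2.17229 = 1.47387

ȳ_st ≈ 51.39, SE ≈ 1.47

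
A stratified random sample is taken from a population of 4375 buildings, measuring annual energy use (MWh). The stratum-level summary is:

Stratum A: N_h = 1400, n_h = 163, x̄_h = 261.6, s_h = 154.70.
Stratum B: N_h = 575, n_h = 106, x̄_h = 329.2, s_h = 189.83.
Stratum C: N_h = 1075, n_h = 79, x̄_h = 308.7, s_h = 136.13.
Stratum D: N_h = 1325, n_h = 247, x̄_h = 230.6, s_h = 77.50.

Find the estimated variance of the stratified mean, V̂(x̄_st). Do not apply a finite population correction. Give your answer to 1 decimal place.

V̂(x̄_st) ≈ 37.3

V̂(x̄_st) = Σ W_h² s_h²/n_h, with W_h = N_h/N and N = 4375:
  stratum A: (1400/4375)²·154.70²/163 = 15.0346
  stratum B: (575/4375)²·189.83²/106 = 5.87223
  stratum C: (1075/4375)²·136.13²/79 = 14.1625
  stratum D: (1325/4375)²·77.50²/247 = 2.2304
V̂(x̄_st) = 37.2998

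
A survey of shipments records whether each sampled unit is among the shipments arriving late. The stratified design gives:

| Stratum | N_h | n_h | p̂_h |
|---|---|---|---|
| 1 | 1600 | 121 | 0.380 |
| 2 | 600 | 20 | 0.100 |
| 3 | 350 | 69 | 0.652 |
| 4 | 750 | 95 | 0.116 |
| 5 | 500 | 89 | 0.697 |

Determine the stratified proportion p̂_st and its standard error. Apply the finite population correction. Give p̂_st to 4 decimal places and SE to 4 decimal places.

N = 3800; stratum weights W_h = N_h/N.
p̂_st = Σ W_h p̂_h = (1600·0.380 + 600·0.100 + 350·0.652 + 750·0.116 + 500·0.697)/3800 = 0.35045
V̂(p̂_st) = Σ W_h² (1 − n_h/N_h) p̂_h(1−p̂_h)/(n_h−1):
  stratum 1: (1600/3800)²·(1 − 121/1600)·0.380·0.620/120 = 0.000321747
  stratum 2: (600/3800)²·(1 − 20/600)·0.100·0.900/19 = 0.000114157
  stratum 3: (350/3800)²·(1 − 69/350)·0.652·0.348/68 = 2.27261e-05
  stratum 4: (750/3800)²·(1 − 95/750)·0.116·0.884/94 = 3.71123e-05
  stratum 5: (500/3800)²·(1 − 89/500)·0.697·0.303/88 = 3.41537e-05
V̂(p̂_st) = 0.000529896; SE = √V̂ = 0.0230195

p̂_st ≈ 0.3504, SE ≈ 0.0230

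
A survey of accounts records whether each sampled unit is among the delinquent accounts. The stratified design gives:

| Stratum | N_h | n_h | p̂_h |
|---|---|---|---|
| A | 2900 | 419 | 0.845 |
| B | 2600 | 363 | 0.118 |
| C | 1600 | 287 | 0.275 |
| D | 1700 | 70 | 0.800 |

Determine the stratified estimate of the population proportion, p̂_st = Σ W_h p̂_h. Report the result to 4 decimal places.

p̂_st ≈ 0.5179

N = 8800; stratum weights W_h = N_h/N.
p̂_st = Σ W_h p̂_h = (2900·0.845 + 2600·0.118 + 1600·0.275 + 1700·0.800)/8800 = 0.51787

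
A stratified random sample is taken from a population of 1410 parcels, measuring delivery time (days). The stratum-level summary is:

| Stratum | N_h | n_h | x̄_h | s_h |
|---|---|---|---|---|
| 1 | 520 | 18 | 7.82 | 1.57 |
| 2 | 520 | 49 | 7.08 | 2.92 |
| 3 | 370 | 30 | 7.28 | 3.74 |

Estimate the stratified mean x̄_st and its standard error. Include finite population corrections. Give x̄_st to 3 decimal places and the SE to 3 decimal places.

x̄_st = Σ W_h x̄_h = (520·7.82 + 520·7.08 + 370·7.28)/1410 = 7.40539
V̂(x̄_st) = Σ W_h² (1 − n_h/N_h) s_h²/n_h, with W_h = N_h/N and N = 1410:
  stratum 1: (520/1410)²·(1 − 18/520)·1.57²/18 = 0.0179802
  stratum 2: (520/1410)²·(1 − 49/520)·2.92²/49 = 0.0214366
  stratum 3: (370/1410)²·(1 − 30/370)·3.74²/30 = 0.0295029
V̂(x̄_st) = 0.0689197
SE(x̄_st) = √0.0689197 = 0.262526

x̄_st ≈ 7.405, SE ≈ 0.263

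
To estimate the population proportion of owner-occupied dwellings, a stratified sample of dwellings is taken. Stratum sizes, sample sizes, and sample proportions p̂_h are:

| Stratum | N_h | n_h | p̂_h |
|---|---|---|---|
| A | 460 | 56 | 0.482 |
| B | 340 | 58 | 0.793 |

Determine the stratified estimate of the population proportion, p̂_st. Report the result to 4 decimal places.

N = 800; stratum weights W_h = N_h/N.
p̂_st = Σ W_h p̂_h = (460·0.482 + 340·0.793)/800 = 0.61418

p̂_st ≈ 0.6142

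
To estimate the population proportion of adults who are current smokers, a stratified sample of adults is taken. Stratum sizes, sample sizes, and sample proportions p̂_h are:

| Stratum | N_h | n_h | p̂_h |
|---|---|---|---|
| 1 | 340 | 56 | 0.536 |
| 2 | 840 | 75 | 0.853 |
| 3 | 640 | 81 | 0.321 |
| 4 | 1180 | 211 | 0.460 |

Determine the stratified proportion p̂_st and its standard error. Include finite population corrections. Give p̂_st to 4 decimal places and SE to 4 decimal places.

p̂_st ≈ 0.5490, SE ≈ 0.0207

N = 3000; stratum weights W_h = N_h/N.
p̂_st = Σ W_h p̂_h = (340·0.536 + 840·0.853 + 640·0.321 + 1180·0.460)/3000 = 0.54900
V̂(p̂_st) = Σ W_h² (1 − n_h/N_h) p̂_h(1−p̂_h)/(n_h−1):
  stratum 1: (340/3000)²·(1 − 56/340)·0.536·0.464/55 = 4.85149e-05
  stratum 2: (840/3000)²·(1 − 75/840)·0.853·0.147/74 = 0.000120985
  stratum 3: (640/3000)²·(1 − 81/640)·0.321·0.679/80 = 0.000108301
  stratum 4: (1180/3000)²·(1 − 211/1180)·0.460·0.540/210 = 0.000150278
V̂(p̂_st) = 0.00042808; SE = √V̂ = 0.0206901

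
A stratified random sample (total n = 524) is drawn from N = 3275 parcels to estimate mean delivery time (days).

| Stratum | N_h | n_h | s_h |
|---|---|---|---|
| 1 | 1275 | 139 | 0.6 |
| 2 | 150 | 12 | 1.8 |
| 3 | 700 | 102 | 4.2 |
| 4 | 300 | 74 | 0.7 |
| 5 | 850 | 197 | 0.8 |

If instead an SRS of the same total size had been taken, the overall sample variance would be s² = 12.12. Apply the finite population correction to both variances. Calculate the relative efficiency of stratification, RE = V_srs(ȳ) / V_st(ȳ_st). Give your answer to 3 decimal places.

RE ≈ 2.481

V̂(ȳ_st) = Σ W_h² (1 − n_h/N_h) s_h²/n_h, with W_h = N_h/N and N = 3275:
  stratum 1: (1275/3275)²·(1 − 139/1275)·0.6²/139 = 0.000349747
  stratum 2: (150/3275)²·(1 − 12/150)·1.8²/12 = 0.000521089
  stratum 3: (700/3275)²·(1 − 102/700)·4.2²/102 = 0.00674955
  stratum 4: (300/3275)²·(1 − 74/300)·0.7²/74 = 4.18573e-05
  stratum 5: (850/3275)²·(1 − 197/850)·0.8²/197 = 0.000168121
V_st = 0.00783037
V_srs = (1 − 524/3275)·12.12/524 = 0.019429
Relative efficiency = V_srs / V_st = 0.019429/0.00783037 = 2.4812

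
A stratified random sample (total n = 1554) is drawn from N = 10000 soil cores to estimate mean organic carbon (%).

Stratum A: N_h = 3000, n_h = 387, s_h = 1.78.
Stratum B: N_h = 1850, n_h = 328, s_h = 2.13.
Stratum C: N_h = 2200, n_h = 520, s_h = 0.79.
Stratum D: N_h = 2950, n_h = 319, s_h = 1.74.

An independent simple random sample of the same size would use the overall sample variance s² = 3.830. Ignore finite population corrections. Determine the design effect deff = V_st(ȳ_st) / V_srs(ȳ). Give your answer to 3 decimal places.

deff ≈ 0.850

V̂(ȳ_st) = Σ W_h² s_h²/n_h, with W_h = N_h/N and N = 10000:
  stratum A: (3000/10000)²·1.78²/387 = 0.000736837
  stratum B: (1850/10000)²·2.13²/328 = 0.000473401
  stratum C: (2200/10000)²·0.79²/520 = 5.80893e-05
  stratum D: (2950/10000)²·1.74²/319 = 0.000825946
V_st = 0.00209427
V_srs = s²/n = 3.830/1554 = 0.00246461
deff = V_st / V_srs = 0.00209427/0.00246461 = 0.8497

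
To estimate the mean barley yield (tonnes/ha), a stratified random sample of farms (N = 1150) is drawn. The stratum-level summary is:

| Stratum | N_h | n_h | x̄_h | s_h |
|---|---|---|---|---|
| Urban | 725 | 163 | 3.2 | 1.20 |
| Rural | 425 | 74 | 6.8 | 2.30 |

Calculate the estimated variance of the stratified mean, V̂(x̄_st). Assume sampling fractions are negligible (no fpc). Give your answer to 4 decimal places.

V̂(x̄_st) = Σ W_h² s_h²/n_h, with W_h = N_h/N and N = 1150:
  stratum Urban: (725/1150)²·1.20²/163 = 0.0035112
  stratum Rural: (425/1150)²·2.30²/74 = 0.00976351
V̂(x̄_st) = 0.0132747

V̂(x̄_st) ≈ 0.0133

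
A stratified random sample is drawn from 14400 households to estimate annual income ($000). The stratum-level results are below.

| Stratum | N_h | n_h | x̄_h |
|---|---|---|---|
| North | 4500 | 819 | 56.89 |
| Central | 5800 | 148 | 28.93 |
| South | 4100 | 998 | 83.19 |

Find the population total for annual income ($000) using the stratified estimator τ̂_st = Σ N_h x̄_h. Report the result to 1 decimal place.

τ̂_st ≈ 764878.0

τ̂_st = Σ N_h x̄_h = 4500·56.89 + 5800·28.93 + 4100·83.19 = 764878.0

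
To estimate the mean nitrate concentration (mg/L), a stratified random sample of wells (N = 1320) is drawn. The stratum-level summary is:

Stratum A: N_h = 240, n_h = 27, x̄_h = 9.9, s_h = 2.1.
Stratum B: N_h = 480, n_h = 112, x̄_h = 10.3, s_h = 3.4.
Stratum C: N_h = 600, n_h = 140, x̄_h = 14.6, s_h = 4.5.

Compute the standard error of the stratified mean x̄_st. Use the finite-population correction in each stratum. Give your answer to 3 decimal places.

V̂(x̄_st) = Σ W_h² (1 − n_h/N_h) s_h²/n_h, with W_h = N_h/N and N = 1320:
  stratum A: (240/1320)²·(1 − 27/240)·2.1²/27 = 0.00479201
  stratum B: (480/1320)²·(1 − 112/480)·3.4²/112 = 0.0104636
  stratum C: (600/1320)²·(1 − 140/600)·4.5²/140 = 0.0229117
V̂(x̄_st) = 0.0381674
SE(x̄_st) = √0.0381674 = 0.195365

SE(x̄_st) ≈ 0.195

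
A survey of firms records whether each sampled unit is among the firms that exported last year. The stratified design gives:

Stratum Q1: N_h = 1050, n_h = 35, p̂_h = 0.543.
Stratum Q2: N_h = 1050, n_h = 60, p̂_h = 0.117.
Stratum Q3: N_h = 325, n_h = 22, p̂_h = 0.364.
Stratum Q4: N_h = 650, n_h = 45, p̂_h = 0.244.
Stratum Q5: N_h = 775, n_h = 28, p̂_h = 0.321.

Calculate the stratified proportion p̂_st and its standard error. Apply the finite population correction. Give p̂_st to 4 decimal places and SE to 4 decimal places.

p̂_st ≈ 0.3165, SE ≈ 0.0339

N = 3850; stratum weights W_h = N_h/N.
p̂_st = Σ W_h p̂_h = (1050·0.543 + 1050·0.117 + 325·0.364 + 650·0.244 + 775·0.321)/3850 = 0.31654
V̂(p̂_st) = Σ W_h² (1 − n_h/N_h) p̂_h(1−p̂_h)/(n_h−1):
  stratum Q1: (1050/3850)²·(1 − 35/1050)·0.543·0.457/34 = 0.000524772
  stratum Q2: (1050/3850)²·(1 − 60/1050)·0.117·0.883/59 = 0.0001228
  stratum Q3: (325/3850)²·(1 − 22/325)·0.364·0.636/21 = 7.32392e-05
  stratum Q4: (650/3850)²·(1 − 45/650)·0.244·0.756/44 = 0.000111226
  stratum Q5: (775/3850)²·(1 − 28/775)·0.321·0.679/27 = 0.000315291
V̂(p̂_st) = 0.00114733; SE = √V̂ = 0.0338722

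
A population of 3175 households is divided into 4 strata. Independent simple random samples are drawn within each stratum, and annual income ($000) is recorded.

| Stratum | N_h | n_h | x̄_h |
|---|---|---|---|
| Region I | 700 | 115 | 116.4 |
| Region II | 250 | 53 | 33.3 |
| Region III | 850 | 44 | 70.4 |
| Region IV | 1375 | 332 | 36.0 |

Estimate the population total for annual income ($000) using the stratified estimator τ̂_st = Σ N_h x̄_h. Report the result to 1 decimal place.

τ̂_st ≈ 199145.0

τ̂_st = Σ N_h x̄_h = 700·116.4 + 250·33.3 + 850·70.4 + 1375·36.0 = 199145.0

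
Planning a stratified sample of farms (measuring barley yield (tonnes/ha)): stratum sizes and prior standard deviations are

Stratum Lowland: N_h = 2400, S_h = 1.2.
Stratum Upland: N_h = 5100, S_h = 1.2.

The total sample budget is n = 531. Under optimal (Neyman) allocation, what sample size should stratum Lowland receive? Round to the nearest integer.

170

Neyman allocation: n_h = n · N_h S_h / Σ N_i S_i, with n = 531.
  stratum Lowland: N_h·S_h = 2400·1.2 = 2880.00
  stratum Upland: N_h·S_h = 5100·1.2 = 6120.00
Σ N_h S_h = 9000.00
n for stratum Lowland = 531·2880.00/9000.00 = 169.920 → 170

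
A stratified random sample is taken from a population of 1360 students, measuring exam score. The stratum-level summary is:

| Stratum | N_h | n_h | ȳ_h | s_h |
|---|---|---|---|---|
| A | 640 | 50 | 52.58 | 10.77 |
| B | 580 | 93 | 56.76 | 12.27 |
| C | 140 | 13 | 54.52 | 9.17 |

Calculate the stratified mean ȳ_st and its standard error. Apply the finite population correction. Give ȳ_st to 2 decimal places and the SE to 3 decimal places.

ȳ_st = Σ W_h ȳ_h = (640·52.58 + 580·56.76 + 140·54.52)/1360 = 54.56235
V̂(ȳ_st) = Σ W_h² (1 − n_h/N_h) s_h²/n_h, with W_h = N_h/N and N = 1360:
  stratum A: (640/1360)²·(1 − 50/640)·10.77²/50 = 0.473604
  stratum B: (580/1360)²·(1 − 93/580)·12.27²/93 = 0.247221
  stratum C: (140/1360)²·(1 − 13/140)·9.17²/13 = 0.0621798
V̂(ȳ_st) = 0.783005
SE(ȳ_st) = √0.783005 = 0.884876

ȳ_st ≈ 54.56, SE ≈ 0.885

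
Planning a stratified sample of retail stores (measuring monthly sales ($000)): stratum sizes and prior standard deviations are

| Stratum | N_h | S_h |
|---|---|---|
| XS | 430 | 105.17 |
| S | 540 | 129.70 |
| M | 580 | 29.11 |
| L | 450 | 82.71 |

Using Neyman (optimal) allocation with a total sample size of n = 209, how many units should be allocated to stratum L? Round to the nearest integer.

46

Neyman allocation: n_h = n · N_h S_h / Σ N_i S_i, with n = 209.
  stratum XS: N_h·S_h = 430·105.17 = 45223.10
  stratum S: N_h·S_h = 540·129.70 = 70038.00
  stratum M: N_h·S_h = 580·29.11 = 16883.80
  stratum L: N_h·S_h = 450·82.71 = 37219.50
Σ N_h S_h = 169364.40
n for stratum L = 209·37219.50/169364.40 = 45.930 → 46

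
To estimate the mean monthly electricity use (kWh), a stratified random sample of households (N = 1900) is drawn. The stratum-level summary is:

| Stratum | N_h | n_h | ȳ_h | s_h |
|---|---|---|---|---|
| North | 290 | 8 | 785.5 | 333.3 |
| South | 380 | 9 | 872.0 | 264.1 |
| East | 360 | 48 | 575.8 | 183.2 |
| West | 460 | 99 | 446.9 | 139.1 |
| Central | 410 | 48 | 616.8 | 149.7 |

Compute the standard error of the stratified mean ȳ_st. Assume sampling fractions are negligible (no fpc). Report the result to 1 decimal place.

V̂(ȳ_st) = Σ W_h² s_h²/n_h, with W_h = N_h/N and N = 1900:
  stratum North: (290/1900)²·333.3²/8 = 323.496
  stratum South: (380/1900)²·264.1²/9 = 309.995
  stratum East: (360/1900)²·183.2²/48 = 25.102
  stratum West: (460/1900)²·139.1²/99 = 11.4559
  stratum Central: (410/1900)²·149.7²/48 = 21.7402
V̂(ȳ_st) = 691.789
SE(ȳ_st) = √691.789 = 26.3019

SE(ȳ_st) ≈ 26.3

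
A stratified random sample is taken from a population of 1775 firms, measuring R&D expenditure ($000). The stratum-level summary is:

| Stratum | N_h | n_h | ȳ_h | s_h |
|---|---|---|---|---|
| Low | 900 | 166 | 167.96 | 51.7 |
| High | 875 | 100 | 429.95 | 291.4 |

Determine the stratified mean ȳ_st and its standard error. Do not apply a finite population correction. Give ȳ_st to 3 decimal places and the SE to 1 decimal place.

ȳ_st = Σ W_h ȳ_h = (900·167.96 + 875·429.95)/1775 = 297.11000
V̂(ȳ_st) = Σ W_h² s_h²/n_h, with W_h = N_h/N and N = 1775:
  stratum Low: (900/1775)²·51.7²/166 = 4.13963
  stratum High: (875/1775)²·291.4²/100 = 206.347
V̂(ȳ_st) = 210.487
SE(ȳ_st) = √210.487 = 14.5082

ȳ_st ≈ 297.110, SE ≈ 14.5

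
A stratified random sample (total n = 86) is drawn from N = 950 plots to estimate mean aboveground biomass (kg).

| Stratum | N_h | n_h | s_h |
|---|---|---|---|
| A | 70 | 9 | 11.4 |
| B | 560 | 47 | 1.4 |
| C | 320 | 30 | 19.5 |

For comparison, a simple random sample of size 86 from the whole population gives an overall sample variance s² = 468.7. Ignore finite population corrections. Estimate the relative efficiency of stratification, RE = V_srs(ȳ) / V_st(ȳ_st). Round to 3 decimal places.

V̂(ȳ_st) = Σ W_h² s_h²/n_h, with W_h = N_h/N and N = 950:
  stratum A: (70/950)²·11.4²/9 = 0.0784
  stratum B: (560/950)²·1.4²/47 = 0.0144906
  stratum C: (320/950)²·19.5²/30 = 1.43814
V_st = 1.53103
V_srs = s²/n = 468.7/86 = 5.45
Relative efficiency = V_srs / V_st = 5.45/1.53103 = 3.5597

RE ≈ 3.560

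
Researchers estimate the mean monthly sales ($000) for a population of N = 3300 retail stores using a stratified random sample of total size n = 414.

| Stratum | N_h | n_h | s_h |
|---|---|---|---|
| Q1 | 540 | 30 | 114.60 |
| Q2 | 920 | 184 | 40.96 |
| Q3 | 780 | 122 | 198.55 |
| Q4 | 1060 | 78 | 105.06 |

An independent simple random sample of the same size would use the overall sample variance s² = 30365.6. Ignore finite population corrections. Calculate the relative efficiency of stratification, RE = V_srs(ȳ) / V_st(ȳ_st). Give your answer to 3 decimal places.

V̂(ȳ_st) = Σ W_h² s_h²/n_h, with W_h = N_h/N and N = 3300:
  stratum Q1: (540/3300)²·114.60²/30 = 11.7222
  stratum Q2: (920/3300)²·40.96²/184 = 0.708679
  stratum Q3: (780/3300)²·198.55²/122 = 18.0527
  stratum Q4: (1060/3300)²·105.06²/78 = 14.6004
V_st = 45.0839
V_srs = s²/n = 30365.6/414 = 73.3469
Relative efficiency = V_srs / V_st = 73.3469/45.0839 = 1.6269

RE ≈ 1.627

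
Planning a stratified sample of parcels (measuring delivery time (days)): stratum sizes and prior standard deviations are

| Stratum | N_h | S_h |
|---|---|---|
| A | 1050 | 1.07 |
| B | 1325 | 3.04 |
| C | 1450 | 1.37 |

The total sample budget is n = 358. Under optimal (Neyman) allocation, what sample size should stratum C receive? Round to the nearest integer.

Neyman allocation: n_h = n · N_h S_h / Σ N_i S_i, with n = 358.
  stratum A: N_h·S_h = 1050·1.07 = 1123.50
  stratum B: N_h·S_h = 1325·3.04 = 4028.00
  stratum C: N_h·S_h = 1450·1.37 = 1986.50
Σ N_h S_h = 7138.00
n for stratum C = 358·1986.50/7138.00 = 99.631 → 100

100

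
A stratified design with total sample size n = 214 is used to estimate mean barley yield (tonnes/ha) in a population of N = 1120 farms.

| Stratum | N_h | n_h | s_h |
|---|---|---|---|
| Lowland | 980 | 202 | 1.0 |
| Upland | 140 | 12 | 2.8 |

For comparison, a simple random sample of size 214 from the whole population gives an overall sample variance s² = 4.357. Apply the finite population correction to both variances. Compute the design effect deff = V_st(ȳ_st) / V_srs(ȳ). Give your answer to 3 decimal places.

V̂(ȳ_st) = Σ W_h² (1 − n_h/N_h) s_h²/n_h, with W_h = N_h/N and N = 1120:
  stratum Lowland: (980/1120)²·(1 − 202/980)·1.0²/202 = 0.00300897
  stratum Upland: (140/1120)²·(1 − 12/140)·2.8²/12 = 0.00933333
V_st = 0.0123423
V_srs = (1 − 214/1120)·4.357/214 = 0.0164696
deff = V_st / V_srs = 0.0123423/0.0164696 = 0.7494

deff ≈ 0.749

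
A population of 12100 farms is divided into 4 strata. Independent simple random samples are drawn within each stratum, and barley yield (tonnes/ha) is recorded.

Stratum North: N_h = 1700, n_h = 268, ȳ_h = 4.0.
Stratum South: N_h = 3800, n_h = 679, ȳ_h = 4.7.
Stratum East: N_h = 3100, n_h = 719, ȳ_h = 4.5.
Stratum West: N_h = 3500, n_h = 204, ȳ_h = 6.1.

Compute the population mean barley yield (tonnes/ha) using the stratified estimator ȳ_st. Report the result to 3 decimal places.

ȳ_st ≈ 4.955

N = Σ N_h = 12100. Stratum weights W_h = N_h/N.
ȳ_st = (1700·4.0 + 3800·4.7 + 3100·4.5 + 3500·6.1) / 12100 = 4.95537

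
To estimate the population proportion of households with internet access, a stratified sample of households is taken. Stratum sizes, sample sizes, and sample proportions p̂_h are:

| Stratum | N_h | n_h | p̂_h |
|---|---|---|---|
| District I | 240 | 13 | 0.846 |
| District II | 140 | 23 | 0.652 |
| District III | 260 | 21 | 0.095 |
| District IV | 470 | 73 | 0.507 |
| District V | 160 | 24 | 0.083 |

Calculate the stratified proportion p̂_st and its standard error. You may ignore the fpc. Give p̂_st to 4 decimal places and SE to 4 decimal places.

N = 1270; stratum weights W_h = N_h/N.
p̂_st = Σ W_h p̂_h = (240·0.846 + 140·0.652 + 260·0.095 + 470·0.507 + 160·0.083)/1270 = 0.44928
V̂(p̂_st) = Σ W_h² p̂_h(1−p̂_h)/(n_h−1):
  stratum District I: (240/1270)²·0.846·0.154/12 = 0.000387726
  stratum District II: (140/1270)²·0.652·0.348/22 = 0.000125329
  stratum District III: (260/1270)²·0.095·0.905/20 = 0.00018017
  stratum District IV: (470/1270)²·0.507·0.493/72 = 0.000475456
  stratum District V: (160/1270)²·0.083·0.917/23 = 5.25233e-05
V̂(p̂_st) = 0.0012212; SE = √V̂ = 0.0349457

p̂_st ≈ 0.4493, SE ≈ 0.0349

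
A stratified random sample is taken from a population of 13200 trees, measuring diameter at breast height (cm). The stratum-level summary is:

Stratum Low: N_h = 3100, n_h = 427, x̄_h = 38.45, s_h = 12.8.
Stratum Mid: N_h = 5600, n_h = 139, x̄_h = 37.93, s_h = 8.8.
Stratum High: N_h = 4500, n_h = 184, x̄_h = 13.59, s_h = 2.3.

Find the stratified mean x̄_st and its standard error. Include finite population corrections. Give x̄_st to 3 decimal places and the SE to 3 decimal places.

x̄_st = Σ W_h x̄_h = (3100·38.45 + 5600·37.93 + 4500·13.59)/13200 = 29.75439
V̂(x̄_st) = Σ W_h² (1 − n_h/N_h) s_h²/n_h, with W_h = N_h/N and N = 13200:
  stratum Low: (3100/13200)²·(1 − 427/3100)·12.8²/427 = 0.0182476
  stratum Mid: (5600/13200)²·(1 − 139/5600)·8.8²/139 = 0.0977829
  stratum High: (4500/13200)²·(1 − 184/4500)·2.3²/184 = 0.00320467
V̂(x̄_st) = 0.119235
SE(x̄_st) = √0.119235 = 0.345304

x̄_st ≈ 29.754, SE ≈ 0.345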